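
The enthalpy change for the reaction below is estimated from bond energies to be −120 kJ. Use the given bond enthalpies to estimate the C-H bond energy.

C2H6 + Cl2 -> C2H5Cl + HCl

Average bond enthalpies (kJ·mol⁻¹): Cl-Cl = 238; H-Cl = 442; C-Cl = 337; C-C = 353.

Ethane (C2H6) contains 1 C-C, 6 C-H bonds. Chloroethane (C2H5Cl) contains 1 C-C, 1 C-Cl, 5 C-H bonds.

Let D be the C-H bond energy.
Σ(broken) = 1×353 + 6×D + 1×238 = 591 + 6D
Σ(formed) = 1×353 + 1×337 + 5×D + 1×442 = 1132 + 5D
ΔH = Σ(broken) − Σ(formed) = (591 + 6D) − (1132 + 5D) = −541 + D
Setting this equal to −120 kJ gives D = 421 kJ/mol.

D(C-H) ≈ 421 kJ/mol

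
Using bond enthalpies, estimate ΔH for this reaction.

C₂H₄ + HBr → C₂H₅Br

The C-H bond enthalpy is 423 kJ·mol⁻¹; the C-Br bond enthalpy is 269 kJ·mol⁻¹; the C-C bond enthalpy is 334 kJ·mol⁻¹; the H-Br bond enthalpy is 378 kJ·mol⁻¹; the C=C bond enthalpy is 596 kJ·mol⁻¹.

Bonds broken (reactants):
  C-H: 4 × 423 = 1692
  C=C: 1 × 596 = 596
  H-Br: 1 × 378 = 378
  Σ(broken) = 2666 kJ
Bonds formed (products):
  C-Br: 1 × 269 = 269
  C-C: 1 × 334 = 334
  C-H: 5 × 423 = 2115
  Σ(formed) = 2718 kJ
ΔH = Σ(broken) − Σ(formed) = 2666 − 2718 = −52 kJ

ΔH ≈ −52 kJ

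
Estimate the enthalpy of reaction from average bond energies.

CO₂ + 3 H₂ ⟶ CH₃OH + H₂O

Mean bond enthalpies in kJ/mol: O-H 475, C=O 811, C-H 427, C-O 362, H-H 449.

ΔH ≈ −99 kJ

Bonds broken (reactants):
  C=O: 2 × 811 = 1622
  H-H: 3 × 449 = 1347
  Σ(broken) = 2969 kJ
Bonds formed (products):
  C-H: 3 × 427 = 1281
  C-O: 1 × 362 = 362
  O-H: 3 × 475 = 1425
  Σ(formed) = 3068 kJ
ΔH = Σ(broken) − Σ(formed) = 2969 − 3068 = −99 kJ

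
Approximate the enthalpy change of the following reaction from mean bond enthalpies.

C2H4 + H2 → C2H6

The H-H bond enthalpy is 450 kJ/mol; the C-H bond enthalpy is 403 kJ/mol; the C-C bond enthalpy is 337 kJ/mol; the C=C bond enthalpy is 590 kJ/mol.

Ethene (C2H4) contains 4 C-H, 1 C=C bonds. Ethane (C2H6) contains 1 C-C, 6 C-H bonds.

Bonds broken (reactants):
  C-H: 4 × 403 = 1612
  C=C: 1 × 590 = 590
  H-H: 1 × 450 = 450
  Σ(broken) = 2652 kJ
Bonds formed (products):
  C-C: 1 × 337 = 337
  C-H: 6 × 403 = 2418
  Σ(formed) = 2755 kJ
ΔH = Σ(broken) − Σ(formed) = 2652 − 2755 = −103 kJ

ΔH ≈ −103 kJ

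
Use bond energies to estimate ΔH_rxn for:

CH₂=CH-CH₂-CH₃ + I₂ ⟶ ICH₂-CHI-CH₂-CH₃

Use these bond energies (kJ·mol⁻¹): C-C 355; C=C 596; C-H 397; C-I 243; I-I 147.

Bonds broken (reactants):
  C-C: 2 × 355 = 710
  C-H: 8 × 397 = 3176
  C=C: 1 × 596 = 596
  I-I: 1 × 147 = 147
  Σ(broken) = 4629 kJ
Bonds formed (products):
  C-C: 3 × 355 = 1065
  C-H: 8 × 397 = 3176
  C-I: 2 × 243 = 486
  Σ(formed) = 4727 kJ
ΔH = Σ(broken) − Σ(formed) = 4629 − 4727 = −98 kJ

ΔH ≈ −98 kJ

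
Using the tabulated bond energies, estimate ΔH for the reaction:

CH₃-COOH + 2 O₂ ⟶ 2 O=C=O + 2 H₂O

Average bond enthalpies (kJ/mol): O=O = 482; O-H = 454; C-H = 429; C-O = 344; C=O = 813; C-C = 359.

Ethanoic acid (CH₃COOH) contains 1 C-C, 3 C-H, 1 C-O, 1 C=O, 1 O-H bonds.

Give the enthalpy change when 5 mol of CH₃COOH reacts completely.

Bonds broken (reactants):
  C-C: 1 × 359 = 359
  C-H: 3 × 429 = 1287
  C-O: 1 × 344 = 344
  C=O: 1 × 813 = 813
  O-H: 1 × 454 = 454
  O=O: 2 × 482 = 964
  Σ(broken) = 4221 kJ
Bonds formed (products):
  C=O: 4 × 813 = 3252
  O-H: 4 × 454 = 1816
  Σ(formed) = 5068 kJ
ΔH = Σ(broken) − Σ(formed) = 4221 − 5068 = −847 kJ
For 5× the reaction as written: 5 × (−847) = −4235 kJ

ΔH = −4235 kJ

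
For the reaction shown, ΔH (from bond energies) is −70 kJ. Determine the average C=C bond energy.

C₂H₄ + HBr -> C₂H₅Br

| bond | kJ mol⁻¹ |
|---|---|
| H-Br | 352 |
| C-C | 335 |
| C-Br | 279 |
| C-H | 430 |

D(C=C) ≈ 622 kJ/mol

Let D be the C=C bond energy.
Σ(broken) = 4×430 + 1×D + 1×352 = 2072 + D
Σ(formed) = 1×279 + 1×335 + 5×430 = 2764
ΔH = Σ(broken) − Σ(formed) = (2072 + D) − (2764) = −692 + D
Setting this equal to −70 kJ gives D = 622 kJ/mol.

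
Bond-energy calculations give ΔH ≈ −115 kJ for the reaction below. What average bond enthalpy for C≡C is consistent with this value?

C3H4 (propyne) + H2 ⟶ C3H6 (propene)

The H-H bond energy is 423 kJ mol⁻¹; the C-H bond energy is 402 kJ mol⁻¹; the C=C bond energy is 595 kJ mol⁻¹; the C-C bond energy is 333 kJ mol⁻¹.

Let D be the C≡C bond energy.
Σ(broken) = 1×D + 1×333 + 4×402 + 1×423 = 2364 + D
Σ(formed) = 1×333 + 6×402 + 1×595 = 3340
ΔH = Σ(broken) − Σ(formed) = (2364 + D) − (3340) = −976 + D
Setting this equal to −115 kJ gives D = 861 kJ/mol.

D(C≡C) ≈ 861 kJ/mol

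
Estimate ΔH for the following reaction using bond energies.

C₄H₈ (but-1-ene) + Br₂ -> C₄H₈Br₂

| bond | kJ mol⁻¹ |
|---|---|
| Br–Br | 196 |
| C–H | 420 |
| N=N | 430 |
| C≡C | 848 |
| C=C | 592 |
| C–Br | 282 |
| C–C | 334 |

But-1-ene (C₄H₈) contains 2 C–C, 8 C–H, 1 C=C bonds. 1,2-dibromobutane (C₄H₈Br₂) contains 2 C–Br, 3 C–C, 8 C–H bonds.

Bonds broken (reactants):
  Br–Br: 1 × 196 = 196
  C–C: 2 × 334 = 668
  C–H: 8 × 420 = 3360
  C=C: 1 × 592 = 592
  Σ(broken) = 4816 kJ
Bonds formed (products):
  C–Br: 2 × 282 = 564
  C–C: 3 × 334 = 1002
  C–H: 8 × 420 = 3360
  Σ(formed) = 4926 kJ
ΔH = Σ(broken) − Σ(formed) = 4816 − 4926 = −110 kJ

ΔH ≈ −110 kJ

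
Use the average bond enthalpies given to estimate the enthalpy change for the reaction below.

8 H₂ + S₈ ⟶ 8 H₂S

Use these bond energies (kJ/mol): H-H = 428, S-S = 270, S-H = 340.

ΔH ≈ +144 kJ

Bonds broken (reactants):
  H-H: 8 × 428 = 3424
  S-S: 8 × 270 = 2160
  Σ(broken) = 5584 kJ
Bonds formed (products):
  S-H: 16 × 340 = 5440
  Σ(formed) = 5440 kJ
ΔH = Σ(broken) − Σ(formed) = 5584 − 5440 = +144 kJ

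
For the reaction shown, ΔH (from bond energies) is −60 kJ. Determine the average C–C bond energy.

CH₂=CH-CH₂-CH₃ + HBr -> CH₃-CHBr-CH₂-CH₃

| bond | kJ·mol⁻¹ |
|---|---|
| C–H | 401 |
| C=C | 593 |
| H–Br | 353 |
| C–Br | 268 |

Let D be the C–C bond energy.
Σ(broken) = 2×D + 8×401 + 1×593 + 1×353 = 4154 + 2D
Σ(formed) = 1×268 + 3×D + 9×401 = 3877 + 3D
ΔH = Σ(broken) − Σ(formed) = (4154 + 2D) − (3877 + 3D) = +277 − D
Setting this equal to −60 kJ gives D = 337 kJ/mol.

D(C–C) ≈ 337 kJ/mol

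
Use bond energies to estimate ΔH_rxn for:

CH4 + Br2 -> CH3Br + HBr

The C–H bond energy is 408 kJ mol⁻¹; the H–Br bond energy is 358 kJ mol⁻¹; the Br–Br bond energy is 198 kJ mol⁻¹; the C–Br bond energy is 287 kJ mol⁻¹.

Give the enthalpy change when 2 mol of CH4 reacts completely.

ΔH = −78 kJ

Bonds broken (reactants):
  Br–Br: 1 × 198 = 198
  C–H: 4 × 408 = 1632
  Σ(broken) = 1830 kJ
Bonds formed (products):
  C–Br: 1 × 287 = 287
  C–H: 3 × 408 = 1224
  H–Br: 1 × 358 = 358
  Σ(formed) = 1869 kJ
ΔH = Σ(broken) − Σ(formed) = 1830 − 1869 = −39 kJ
For 2× the reaction as written: 2 × (−39) = −78 kJ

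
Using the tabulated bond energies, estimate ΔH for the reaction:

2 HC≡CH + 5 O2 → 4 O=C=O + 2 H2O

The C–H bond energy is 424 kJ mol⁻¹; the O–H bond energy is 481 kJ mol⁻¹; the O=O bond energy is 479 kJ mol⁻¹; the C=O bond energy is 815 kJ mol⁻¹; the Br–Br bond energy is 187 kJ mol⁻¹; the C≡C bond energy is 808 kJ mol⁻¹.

Bonds broken (reactants):
  C≡C: 2 × 808 = 1616
  C–H: 4 × 424 = 1696
  O=O: 5 × 479 = 2395
  Σ(broken) = 5707 kJ
Bonds formed (products):
  C=O: 8 × 815 = 6520
  O–H: 4 × 481 = 1924
  Σ(formed) = 8444 kJ
ΔH = Σ(broken) − Σ(formed) = 5707 − 8444 = −2737 kJ

ΔH ≈ −2737 kJ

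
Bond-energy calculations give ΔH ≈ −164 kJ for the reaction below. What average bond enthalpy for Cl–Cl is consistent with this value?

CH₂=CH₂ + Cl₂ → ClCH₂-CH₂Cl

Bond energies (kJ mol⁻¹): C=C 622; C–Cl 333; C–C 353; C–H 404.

Let D be the Cl–Cl bond energy.
Σ(broken) = 4×404 + 1×622 + 1×D = 2238 + D
Σ(formed) = 1×353 + 2×333 + 4×404 = 2635
ΔH = Σ(broken) − Σ(formed) = (2238 + D) − (2635) = −397 + D
Setting this equal to −164 kJ gives D = 233 kJ/mol.

D(Cl–Cl) ≈ 233 kJ/mol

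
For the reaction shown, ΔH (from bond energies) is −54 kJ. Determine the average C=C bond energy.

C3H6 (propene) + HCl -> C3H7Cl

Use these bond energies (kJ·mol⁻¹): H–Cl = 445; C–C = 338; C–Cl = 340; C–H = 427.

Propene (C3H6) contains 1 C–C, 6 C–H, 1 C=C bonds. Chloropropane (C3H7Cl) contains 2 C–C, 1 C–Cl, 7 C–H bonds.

D(C=C) ≈ 606 kJ/mol

Let D be the C=C bond energy.
Σ(broken) = 1×338 + 6×427 + 1×D + 1×445 = 3345 + D
Σ(formed) = 2×338 + 1×340 + 7×427 = 4005
ΔH = Σ(broken) − Σ(formed) = (3345 + D) − (4005) = −660 + D
Setting this equal to −54 kJ gives D = 606 kJ/mol.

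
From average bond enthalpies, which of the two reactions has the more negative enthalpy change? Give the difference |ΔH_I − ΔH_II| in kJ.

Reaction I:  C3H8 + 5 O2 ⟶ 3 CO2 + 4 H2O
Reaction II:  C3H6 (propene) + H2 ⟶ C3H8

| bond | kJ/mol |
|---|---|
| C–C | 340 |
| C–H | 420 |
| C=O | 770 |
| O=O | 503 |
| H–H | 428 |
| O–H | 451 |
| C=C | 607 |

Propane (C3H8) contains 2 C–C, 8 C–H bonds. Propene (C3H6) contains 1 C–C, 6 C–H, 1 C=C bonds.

Reaction I, by 1528 kJ

Reaction I:
  Bonds broken (reactants):
    C–C: 2 × 340 = 680
    C–H: 8 × 420 = 3360
    O=O: 5 × 503 = 2515
    Σ(broken) = 6555 kJ
  Bonds formed (products):
    C=O: 6 × 770 = 4620
    O–H: 8 × 451 = 3608
    Σ(formed) = 8228 kJ
  ΔH_I = 6555 − 8228 = −1673 kJ
Reaction II:
  Bonds broken (reactants):
    C–C: 1 × 340 = 340
    C–H: 6 × 420 = 2520
    C=C: 1 × 607 = 607
    H–H: 1 × 428 = 428
    Σ(broken) = 3895 kJ
  Bonds formed (products):
    C–C: 2 × 340 = 680
    C–H: 8 × 420 = 3360
    Σ(formed) = 4040 kJ
  ΔH_II = 3895 − 4040 = −145 kJ
ΔH_I − ΔH_II = −1528 kJ, so reaction I has the more negative ΔH; |ΔH_I − ΔH_II| = 1528 kJ.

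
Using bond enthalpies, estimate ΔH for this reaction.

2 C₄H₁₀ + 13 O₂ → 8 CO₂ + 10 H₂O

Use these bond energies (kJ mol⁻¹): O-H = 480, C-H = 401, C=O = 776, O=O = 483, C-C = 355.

Bonds broken (reactants):
  C-C: 6 × 355 = 2130
  C-H: 20 × 401 = 8020
  O=O: 13 × 483 = 6279
  Σ(broken) = 16429 kJ
Bonds formed (products):
  C=O: 16 × 776 = 12416
  O-H: 20 × 480 = 9600
  Σ(formed) = 22016 kJ
ΔH = Σ(broken) − Σ(formed) = 16429 − 22016 = −5587 kJ

ΔH ≈ −5587 kJ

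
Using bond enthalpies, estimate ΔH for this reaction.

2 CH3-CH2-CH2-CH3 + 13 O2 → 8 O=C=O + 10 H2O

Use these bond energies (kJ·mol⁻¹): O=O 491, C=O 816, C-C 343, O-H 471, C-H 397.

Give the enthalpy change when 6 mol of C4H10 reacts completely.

Bonds broken (reactants):
  C-C: 6 × 343 = 2058
  C-H: 20 × 397 = 7940
  O=O: 13 × 491 = 6383
  Σ(broken) = 16381 kJ
Bonds formed (products):
  C=O: 16 × 816 = 13056
  O-H: 20 × 471 = 9420
  Σ(formed) = 22476 kJ
ΔH = Σ(broken) − Σ(formed) = 16381 − 22476 = −6095 kJ
For 3× the reaction as written: 3 × (−6095) = −18285 kJ

ΔH = −18285 kJ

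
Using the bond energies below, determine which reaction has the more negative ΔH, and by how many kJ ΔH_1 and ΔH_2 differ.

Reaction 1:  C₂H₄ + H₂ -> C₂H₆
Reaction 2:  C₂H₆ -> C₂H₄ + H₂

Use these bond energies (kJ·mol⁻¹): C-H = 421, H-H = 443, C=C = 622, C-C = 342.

Reaction 1, by 238 kJ

Reaction 1:
  Bonds broken (reactants):
    C-H: 4 × 421 = 1684
    C=C: 1 × 622 = 622
    H-H: 1 × 443 = 443
    Σ(broken) = 2749 kJ
  Bonds formed (products):
    C-C: 1 × 342 = 342
    C-H: 6 × 421 = 2526
    Σ(formed) = 2868 kJ
  ΔH_1 = 2749 − 2868 = −119 kJ
Reaction 2:
  Bonds broken (reactants):
    C-C: 1 × 342 = 342
    C-H: 6 × 421 = 2526
    Σ(broken) = 2868 kJ
  Bonds formed (products):
    C-H: 4 × 421 = 1684
    C=C: 1 × 622 = 622
    H-H: 1 × 443 = 443
    Σ(formed) = 2749 kJ
  ΔH_2 = 2868 − 2749 = +119 kJ
ΔH_1 − ΔH_2 = −238 kJ, so reaction 1 has the more negative ΔH; |ΔH_1 − ΔH_2| = 238 kJ.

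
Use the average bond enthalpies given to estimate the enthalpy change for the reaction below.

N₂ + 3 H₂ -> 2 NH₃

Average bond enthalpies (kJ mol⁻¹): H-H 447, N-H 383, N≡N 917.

ΔH ≈ −40 kJ

Bonds broken (reactants):
  H-H: 3 × 447 = 1341
  N≡N: 1 × 917 = 917
  Σ(broken) = 2258 kJ
Bonds formed (products):
  N-H: 6 × 383 = 2298
  Σ(formed) = 2298 kJ
ΔH = Σ(broken) − Σ(formed) = 2258 − 2298 = −40 kJ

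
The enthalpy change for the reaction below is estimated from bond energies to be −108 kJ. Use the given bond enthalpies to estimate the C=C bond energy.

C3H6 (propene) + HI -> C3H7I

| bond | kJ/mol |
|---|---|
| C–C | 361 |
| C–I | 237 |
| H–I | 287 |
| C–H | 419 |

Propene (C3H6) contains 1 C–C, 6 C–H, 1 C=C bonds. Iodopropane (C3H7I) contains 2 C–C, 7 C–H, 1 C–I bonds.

D(C=C) ≈ 622 kJ/mol

Let D be the C=C bond energy.
Σ(broken) = 1×361 + 6×419 + 1×D + 1×287 = 3162 + D
Σ(formed) = 2×361 + 7×419 + 1×237 = 3892
ΔH = Σ(broken) − Σ(formed) = (3162 + D) − (3892) = −730 + D
Setting this equal to −108 kJ gives D = 622 kJ/mol.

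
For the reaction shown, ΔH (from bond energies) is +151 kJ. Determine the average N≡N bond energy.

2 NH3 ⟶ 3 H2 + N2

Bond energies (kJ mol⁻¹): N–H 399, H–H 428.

Let D be the N≡N bond energy.
Σ(broken) = 6×399 = 2394
Σ(formed) = 3×428 + 1×D = 1284 + D
ΔH = Σ(broken) − Σ(formed) = (2394) − (1284 + D) = +1110 − D
Setting this equal to +151 kJ gives D = 959 kJ/mol.

D(N≡N) ≈ 959 kJ/mol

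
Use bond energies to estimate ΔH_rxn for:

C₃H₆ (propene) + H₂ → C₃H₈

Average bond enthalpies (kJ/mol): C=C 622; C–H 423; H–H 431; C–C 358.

ΔH ≈ −151 kJ

Bonds broken (reactants):
  C–C: 1 × 358 = 358
  C–H: 6 × 423 = 2538
  C=C: 1 × 622 = 622
  H–H: 1 × 431 = 431
  Σ(broken) = 3949 kJ
Bonds formed (products):
  C–C: 2 × 358 = 716
  C–H: 8 × 423 = 3384
  Σ(formed) = 4100 kJ
ΔH = Σ(broken) − Σ(formed) = 3949 − 4100 = −151 kJ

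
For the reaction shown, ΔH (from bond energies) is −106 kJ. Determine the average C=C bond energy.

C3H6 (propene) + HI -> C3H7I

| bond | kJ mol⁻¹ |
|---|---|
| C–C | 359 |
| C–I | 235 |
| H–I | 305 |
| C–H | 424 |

D(C=C) ≈ 607 kJ/mol

Let D be the C=C bond energy.
Σ(broken) = 1×359 + 6×424 + 1×D + 1×305 = 3208 + D
Σ(formed) = 2×359 + 7×424 + 1×235 = 3921
ΔH = Σ(broken) − Σ(formed) = (3208 + D) − (3921) = −713 + D
Setting this equal to −106 kJ gives D = 607 kJ/mol.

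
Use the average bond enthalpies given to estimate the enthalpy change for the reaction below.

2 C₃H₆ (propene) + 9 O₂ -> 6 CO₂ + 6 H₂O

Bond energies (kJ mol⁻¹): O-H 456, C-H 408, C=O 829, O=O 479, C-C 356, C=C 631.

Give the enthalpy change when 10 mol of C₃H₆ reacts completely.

Bonds broken (reactants):
  C-C: 2 × 356 = 712
  C-H: 12 × 408 = 4896
  C=C: 2 × 631 = 1262
  O=O: 9 × 479 = 4311
  Σ(broken) = 11181 kJ
Bonds formed (products):
  C=O: 12 × 829 = 9948
  O-H: 12 × 456 = 5472
  Σ(formed) = 15420 kJ
ΔH = Σ(broken) − Σ(formed) = 11181 − 15420 = −4239 kJ
For 5× the reaction as written: 5 × (−4239) = −21195 kJ

ΔH = −21195 kJ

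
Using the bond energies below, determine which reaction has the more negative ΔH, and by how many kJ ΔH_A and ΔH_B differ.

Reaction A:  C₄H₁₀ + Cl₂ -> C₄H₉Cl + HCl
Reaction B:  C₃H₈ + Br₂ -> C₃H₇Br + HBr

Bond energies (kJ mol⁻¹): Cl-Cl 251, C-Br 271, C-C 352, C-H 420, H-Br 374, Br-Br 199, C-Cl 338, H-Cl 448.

Reaction A:
  Bonds broken (reactants):
    C-C: 3 × 352 = 1056
    C-H: 10 × 420 = 4200
    Cl-Cl: 1 × 251 = 251
    Σ(broken) = 5507 kJ
  Bonds formed (products):
    C-C: 3 × 352 = 1056
    C-Cl: 1 × 338 = 338
    C-H: 9 × 420 = 3780
    H-Cl: 1 × 448 = 448
    Σ(formed) = 5622 kJ
  ΔH_A = 5507 − 5622 = −115 kJ
Reaction B:
  Bonds broken (reactants):
    Br-Br: 1 × 199 = 199
    C-C: 2 × 352 = 704
    C-H: 8 × 420 = 3360
    Σ(broken) = 4263 kJ
  Bonds formed (products):
    C-Br: 1 × 271 = 271
    C-C: 2 × 352 = 704
    C-H: 7 × 420 = 2940
    H-Br: 1 × 374 = 374
    Σ(formed) = 4289 kJ
  ΔH_B = 4263 − 4289 = −26 kJ
ΔH_A − ΔH_B = −89 kJ, so reaction A has the more negative ΔH; |ΔH_A − ΔH_B| = 89 kJ.

Reaction A, by 89 kJ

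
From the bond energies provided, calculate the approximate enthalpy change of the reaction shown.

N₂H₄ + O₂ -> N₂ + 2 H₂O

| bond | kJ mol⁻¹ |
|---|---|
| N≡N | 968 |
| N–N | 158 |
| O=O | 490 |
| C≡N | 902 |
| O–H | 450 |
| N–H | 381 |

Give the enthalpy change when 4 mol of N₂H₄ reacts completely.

ΔH = −2384 kJ

Bonds broken (reactants):
  N–H: 4 × 381 = 1524
  N–N: 1 × 158 = 158
  O=O: 1 × 490 = 490
  Σ(broken) = 2172 kJ
Bonds formed (products):
  N≡N: 1 × 968 = 968
  O–H: 4 × 450 = 1800
  Σ(formed) = 2768 kJ
ΔH = Σ(broken) − Σ(formed) = 2172 − 2768 = −596 kJ
For 4× the reaction as written: 4 × (−596) = −2384 kJ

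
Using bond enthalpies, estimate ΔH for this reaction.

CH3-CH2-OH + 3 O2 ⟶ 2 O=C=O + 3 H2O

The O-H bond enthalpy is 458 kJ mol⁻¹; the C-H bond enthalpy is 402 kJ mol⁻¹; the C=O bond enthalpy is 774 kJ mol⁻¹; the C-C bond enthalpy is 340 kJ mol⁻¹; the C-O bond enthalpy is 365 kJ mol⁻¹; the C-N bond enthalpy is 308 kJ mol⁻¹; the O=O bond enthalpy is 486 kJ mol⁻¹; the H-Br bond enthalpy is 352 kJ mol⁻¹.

ΔH ≈ −1213 kJ

Bonds broken (reactants):
  C-C: 1 × 340 = 340
  C-H: 5 × 402 = 2010
  C-O: 1 × 365 = 365
  O-H: 1 × 458 = 458
  O=O: 3 × 486 = 1458
  Σ(broken) = 4631 kJ
Bonds formed (products):
  C=O: 4 × 774 = 3096
  O-H: 6 × 458 = 2748
  Σ(formed) = 5844 kJ
ΔH = Σ(broken) − Σ(formed) = 4631 − 5844 = −1213 kJ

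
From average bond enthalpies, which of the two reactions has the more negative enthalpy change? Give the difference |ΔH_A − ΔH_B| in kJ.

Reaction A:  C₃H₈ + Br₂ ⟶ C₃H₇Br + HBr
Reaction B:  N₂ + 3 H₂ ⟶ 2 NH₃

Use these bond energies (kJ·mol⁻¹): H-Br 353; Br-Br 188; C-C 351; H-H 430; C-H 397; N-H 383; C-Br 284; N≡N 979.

Reaction A:
  Bonds broken (reactants):
    Br-Br: 1 × 188 = 188
    C-C: 2 × 351 = 702
    C-H: 8 × 397 = 3176
    Σ(broken) = 4066 kJ
  Bonds formed (products):
    C-Br: 1 × 284 = 284
    C-C: 2 × 351 = 702
    C-H: 7 × 397 = 2779
    H-Br: 1 × 353 = 353
    Σ(formed) = 4118 kJ
  ΔH_A = 4066 − 4118 = −52 kJ
Reaction B:
  Bonds broken (reactants):
    H-H: 3 × 430 = 1290
    N≡N: 1 × 979 = 979
    Σ(broken) = 2269 kJ
  Bonds formed (products):
    N-H: 6 × 383 = 2298
    Σ(formed) = 2298 kJ
  ΔH_B = 2269 − 2298 = −29 kJ
ΔH_A − ΔH_B = −23 kJ, so reaction A has the more negative ΔH; |ΔH_A − ΔH_B| = 23 kJ.

Reaction A, by 23 kJ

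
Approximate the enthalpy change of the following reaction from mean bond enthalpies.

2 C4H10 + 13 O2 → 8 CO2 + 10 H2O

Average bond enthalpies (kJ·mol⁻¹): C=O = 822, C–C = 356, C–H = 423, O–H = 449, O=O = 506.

ΔH ≈ −4958 kJ

Bonds broken (reactants):
  C–C: 6 × 356 = 2136
  C–H: 20 × 423 = 8460
  O=O: 13 × 506 = 6578
  Σ(broken) = 17174 kJ
Bonds formed (products):
  C=O: 16 × 822 = 13152
  O–H: 20 × 449 = 8980
  Σ(formed) = 22132 kJ
ΔH = Σ(broken) − Σ(formed) = 17174 − 22132 = −4958 kJ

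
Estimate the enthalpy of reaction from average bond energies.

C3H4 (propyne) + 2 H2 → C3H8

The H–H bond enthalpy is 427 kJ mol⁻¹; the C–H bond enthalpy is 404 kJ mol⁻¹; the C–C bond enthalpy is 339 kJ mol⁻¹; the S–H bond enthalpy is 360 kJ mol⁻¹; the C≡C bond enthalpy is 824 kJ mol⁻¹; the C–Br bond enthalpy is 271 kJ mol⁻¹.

Bonds broken (reactants):
  C≡C: 1 × 824 = 824
  C–C: 1 × 339 = 339
  C–H: 4 × 404 = 1616
  H–H: 2 × 427 = 854
  Σ(broken) = 3633 kJ
Bonds formed (products):
  C–C: 2 × 339 = 678
  C–H: 8 × 404 = 3232
  Σ(formed) = 3910 kJ
ΔH = Σ(broken) − Σ(formed) = 3633 − 3910 = −277 kJ

ΔH ≈ −277 kJ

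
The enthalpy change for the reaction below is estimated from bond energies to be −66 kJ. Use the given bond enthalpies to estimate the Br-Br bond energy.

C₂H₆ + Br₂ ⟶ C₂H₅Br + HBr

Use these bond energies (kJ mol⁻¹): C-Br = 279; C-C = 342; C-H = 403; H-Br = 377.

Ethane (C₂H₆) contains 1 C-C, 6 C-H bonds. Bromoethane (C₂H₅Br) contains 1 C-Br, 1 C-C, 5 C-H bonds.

Let D be the Br-Br bond energy.
Σ(broken) = 1×D + 1×342 + 6×403 = 2760 + D
Σ(formed) = 1×279 + 1×342 + 5×403 + 1×377 = 3013
ΔH = Σ(broken) − Σ(formed) = (2760 + D) − (3013) = −253 + D
Setting this equal to −66 kJ gives D = 187 kJ/mol.

D(Br-Br) ≈ 187 kJ/mol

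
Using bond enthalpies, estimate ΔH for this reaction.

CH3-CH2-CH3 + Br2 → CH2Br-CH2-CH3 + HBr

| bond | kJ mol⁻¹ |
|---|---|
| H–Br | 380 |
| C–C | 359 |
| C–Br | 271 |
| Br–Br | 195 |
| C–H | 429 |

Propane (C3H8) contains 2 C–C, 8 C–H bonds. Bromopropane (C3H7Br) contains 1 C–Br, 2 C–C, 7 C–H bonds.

ΔH ≈ −27 kJ

Bonds broken (reactants):
  Br–Br: 1 × 195 = 195
  C–C: 2 × 359 = 718
  C–H: 8 × 429 = 3432
  Σ(broken) = 4345 kJ
Bonds formed (products):
  C–Br: 1 × 271 = 271
  C–C: 2 × 359 = 718
  C–H: 7 × 429 = 3003
  H–Br: 1 × 380 = 380
  Σ(formed) = 4372 kJ
ΔH = Σ(broken) − Σ(formed) = 4345 − 4372 = −27 kJ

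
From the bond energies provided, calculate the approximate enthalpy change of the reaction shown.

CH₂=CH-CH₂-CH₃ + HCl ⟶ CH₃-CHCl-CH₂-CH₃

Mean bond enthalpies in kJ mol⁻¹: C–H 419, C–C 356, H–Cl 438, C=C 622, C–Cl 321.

Bonds broken (reactants):
  C–C: 2 × 356 = 712
  C–H: 8 × 419 = 3352
  C=C: 1 × 622 = 622
  H–Cl: 1 × 438 = 438
  Σ(broken) = 5124 kJ
Bonds formed (products):
  C–C: 3 × 356 = 1068
  C–Cl: 1 × 321 = 321
  C–H: 9 × 419 = 3771
  Σ(formed) = 5160 kJ
ΔH = Σ(broken) − Σ(formed) = 5124 − 5160 = −36 kJ

ΔH ≈ −36 kJ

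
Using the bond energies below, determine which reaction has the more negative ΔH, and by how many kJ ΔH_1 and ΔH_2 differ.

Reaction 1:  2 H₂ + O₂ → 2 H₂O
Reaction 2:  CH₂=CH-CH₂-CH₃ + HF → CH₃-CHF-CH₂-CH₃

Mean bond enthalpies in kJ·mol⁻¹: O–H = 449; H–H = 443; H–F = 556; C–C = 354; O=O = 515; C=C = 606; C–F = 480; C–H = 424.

Reaction 1, by 299 kJ

Reaction 1:
  Bonds broken (reactants):
    H–H: 2 × 443 = 886
    O=O: 1 × 515 = 515
    Σ(broken) = 1401 kJ
  Bonds formed (products):
    O–H: 4 × 449 = 1796
    Σ(formed) = 1796 kJ
  ΔH_1 = 1401 − 1796 = −395 kJ
Reaction 2:
  Bonds broken (reactants):
    C–C: 2 × 354 = 708
    C–H: 8 × 424 = 3392
    C=C: 1 × 606 = 606
    H–F: 1 × 556 = 556
    Σ(broken) = 5262 kJ
  Bonds formed (products):
    C–C: 3 × 354 = 1062
    C–F: 1 × 480 = 480
    C–H: 9 × 424 = 3816
    Σ(formed) = 5358 kJ
  ΔH_2 = 5262 − 5358 = −96 kJ
ΔH_1 − ΔH_2 = −299 kJ, so reaction 1 has the more negative ΔH; |ΔH_1 − ΔH_2| = 299 kJ.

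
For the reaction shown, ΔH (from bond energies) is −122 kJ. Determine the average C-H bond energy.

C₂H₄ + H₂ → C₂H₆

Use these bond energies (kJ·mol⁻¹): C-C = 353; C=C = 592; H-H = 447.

D(C-H) ≈ 404 kJ/mol

Let D be the C-H bond energy.
Σ(broken) = 4×D + 1×592 + 1×447 = 1039 + 4D
Σ(formed) = 1×353 + 6×D = 353 + 6D
ΔH = Σ(broken) − Σ(formed) = (1039 + 4D) − (353 + 6D) = +686 − 2D
Setting this equal to −122 kJ gives 2D = 808, so D = 404 kJ/mol.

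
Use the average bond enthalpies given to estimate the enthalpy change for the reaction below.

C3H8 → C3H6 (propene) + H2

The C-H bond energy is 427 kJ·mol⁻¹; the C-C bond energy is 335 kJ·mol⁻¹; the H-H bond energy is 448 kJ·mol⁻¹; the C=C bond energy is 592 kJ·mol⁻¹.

Bonds broken (reactants):
  C-C: 2 × 335 = 670
  C-H: 8 × 427 = 3416
  Σ(broken) = 4086 kJ
Bonds formed (products):
  C-C: 1 × 335 = 335
  C-H: 6 × 427 = 2562
  C=C: 1 × 592 = 592
  H-H: 1 × 448 = 448
  Σ(formed) = 3937 kJ
ΔH = Σ(broken) − Σ(formed) = 4086 − 3937 = +149 kJ

ΔH ≈ +149 kJ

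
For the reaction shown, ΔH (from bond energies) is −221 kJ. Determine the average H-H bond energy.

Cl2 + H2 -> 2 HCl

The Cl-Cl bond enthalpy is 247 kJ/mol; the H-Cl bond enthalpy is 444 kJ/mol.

Let D be the H-H bond energy.
Σ(broken) = 1×247 + 1×D = 247 + D
Σ(formed) = 2×444 = 888
ΔH = Σ(broken) − Σ(formed) = (247 + D) − (888) = −641 + D
Setting this equal to −221 kJ gives D = 420 kJ/mol.

D(H-H) ≈ 420 kJ/mol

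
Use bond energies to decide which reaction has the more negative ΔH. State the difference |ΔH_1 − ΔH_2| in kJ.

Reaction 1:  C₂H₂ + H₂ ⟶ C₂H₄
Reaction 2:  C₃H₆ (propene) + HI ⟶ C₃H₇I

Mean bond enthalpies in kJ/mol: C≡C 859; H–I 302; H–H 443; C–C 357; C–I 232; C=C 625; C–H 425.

Reaction 1, by 86 kJ

Reaction 1:
  Bonds broken (reactants):
    C≡C: 1 × 859 = 859
    C–H: 2 × 425 = 850
    H–H: 1 × 443 = 443
    Σ(broken) = 2152 kJ
  Bonds formed (products):
    C–H: 4 × 425 = 1700
    C=C: 1 × 625 = 625
    Σ(formed) = 2325 kJ
  ΔH_1 = 2152 − 2325 = −173 kJ
Reaction 2:
  Bonds broken (reactants):
    C–C: 1 × 357 = 357
    C–H: 6 × 425 = 2550
    C=C: 1 × 625 = 625
    H–I: 1 × 302 = 302
    Σ(broken) = 3834 kJ
  Bonds formed (products):
    C–C: 2 × 357 = 714
    C–H: 7 × 425 = 2975
    C–I: 1 × 232 = 232
    Σ(formed) = 3921 kJ
  ΔH_2 = 3834 − 3921 = −87 kJ
ΔH_1 − ΔH_2 = −86 kJ, so reaction 1 has the more negative ΔH; |ΔH_1 − ΔH_2| = 86 kJ.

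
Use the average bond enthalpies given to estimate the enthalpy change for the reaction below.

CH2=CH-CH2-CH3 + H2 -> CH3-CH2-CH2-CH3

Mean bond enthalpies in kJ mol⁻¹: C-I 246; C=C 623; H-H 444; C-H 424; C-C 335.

ΔH ≈ −116 kJ

Bonds broken (reactants):
  C-C: 2 × 335 = 670
  C-H: 8 × 424 = 3392
  C=C: 1 × 623 = 623
  H-H: 1 × 444 = 444
  Σ(broken) = 5129 kJ
Bonds formed (products):
  C-C: 3 × 335 = 1005
  C-H: 10 × 424 = 4240
  Σ(formed) = 5245 kJ
ΔH = Σ(broken) − Σ(formed) = 5129 − 5245 = −116 kJ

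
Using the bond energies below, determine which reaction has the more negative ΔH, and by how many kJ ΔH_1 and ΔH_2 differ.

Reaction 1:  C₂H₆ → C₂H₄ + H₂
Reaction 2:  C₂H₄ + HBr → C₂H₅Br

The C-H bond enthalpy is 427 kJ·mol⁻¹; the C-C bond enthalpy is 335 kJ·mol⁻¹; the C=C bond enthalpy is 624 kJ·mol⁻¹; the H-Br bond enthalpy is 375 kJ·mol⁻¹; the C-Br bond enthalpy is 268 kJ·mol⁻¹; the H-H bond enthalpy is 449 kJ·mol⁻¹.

Reaction 2, by 147 kJ

Reaction 1:
  Bonds broken (reactants):
    C-C: 1 × 335 = 335
    C-H: 6 × 427 = 2562
    Σ(broken) = 2897 kJ
  Bonds formed (products):
    C-H: 4 × 427 = 1708
    C=C: 1 × 624 = 624
    H-H: 1 × 449 = 449
    Σ(formed) = 2781 kJ
  ΔH_1 = 2897 − 2781 = +116 kJ
Reaction 2:
  Bonds broken (reactants):
    C-H: 4 × 427 = 1708
    C=C: 1 × 624 = 624
    H-Br: 1 × 375 = 375
    Σ(broken) = 2707 kJ
  Bonds formed (products):
    C-Br: 1 × 268 = 268
    C-C: 1 × 335 = 335
    C-H: 5 × 427 = 2135
    Σ(formed) = 2738 kJ
  ΔH_2 = 2707 − 2738 = −31 kJ
ΔH_1 − ΔH_2 = +147 kJ, so reaction 2 has the more negative ΔH; |ΔH_1 − ΔH_2| = 147 kJ.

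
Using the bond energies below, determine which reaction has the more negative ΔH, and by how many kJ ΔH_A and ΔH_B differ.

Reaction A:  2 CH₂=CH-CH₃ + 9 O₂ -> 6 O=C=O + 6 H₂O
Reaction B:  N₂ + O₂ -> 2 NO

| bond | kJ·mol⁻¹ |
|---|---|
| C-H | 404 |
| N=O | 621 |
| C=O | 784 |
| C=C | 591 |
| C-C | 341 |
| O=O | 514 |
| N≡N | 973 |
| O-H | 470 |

Reaction A:
  Bonds broken (reactants):
    C-C: 2 × 341 = 682
    C-H: 12 × 404 = 4848
    C=C: 2 × 591 = 1182
    O=O: 9 × 514 = 4626
    Σ(broken) = 11338 kJ
  Bonds formed (products):
    C=O: 12 × 784 = 9408
    O-H: 12 × 470 = 5640
    Σ(formed) = 15048 kJ
  ΔH_A = 11338 − 15048 = −3710 kJ
Reaction B:
  Bonds broken (reactants):
    N≡N: 1 × 973 = 973
    O=O: 1 × 514 = 514
    Σ(broken) = 1487 kJ
  Bonds formed (products):
    N=O: 2 × 621 = 1242
    Σ(formed) = 1242 kJ
  ΔH_B = 1487 − 1242 = +245 kJ
ΔH_A − ΔH_B = −3955 kJ, so reaction A has the more negative ΔH; |ΔH_A − ΔH_B| = 3955 kJ.

Reaction A, by 3955 kJ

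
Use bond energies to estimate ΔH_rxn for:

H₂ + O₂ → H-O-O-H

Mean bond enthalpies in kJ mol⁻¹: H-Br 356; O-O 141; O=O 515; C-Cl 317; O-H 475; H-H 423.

Bonds broken (reactants):
  H-H: 1 × 423 = 423
  O=O: 1 × 515 = 515
  Σ(broken) = 938 kJ
Bonds formed (products):
  O-H: 2 × 475 = 950
  O-O: 1 × 141 = 141
  Σ(formed) = 1091 kJ
ΔH = Σ(broken) − Σ(formed) = 938 − 1091 = −153 kJ

ΔH ≈ −153 kJ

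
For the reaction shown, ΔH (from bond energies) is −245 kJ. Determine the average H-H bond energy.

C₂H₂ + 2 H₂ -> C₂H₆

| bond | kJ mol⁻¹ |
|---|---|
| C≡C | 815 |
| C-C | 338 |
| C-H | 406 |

D(H-H) ≈ 451 kJ/mol

Let D be the H-H bond energy.
Σ(broken) = 1×815 + 2×406 + 2×D = 1627 + 2D
Σ(formed) = 1×338 + 6×406 = 2774
ΔH = Σ(broken) − Σ(formed) = (1627 + 2D) − (2774) = −1147 + 2D
Setting this equal to −245 kJ gives 2D = 902, so D = 451 kJ/mol.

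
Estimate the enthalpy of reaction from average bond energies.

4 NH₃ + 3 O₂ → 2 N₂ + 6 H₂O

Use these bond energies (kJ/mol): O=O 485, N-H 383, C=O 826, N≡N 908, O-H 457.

ΔH ≈ −1249 kJ

Bonds broken (reactants):
  N-H: 12 × 383 = 4596
  O=O: 3 × 485 = 1455
  Σ(broken) = 6051 kJ
Bonds formed (products):
  N≡N: 2 × 908 = 1816
  O-H: 12 × 457 = 5484
  Σ(formed) = 7300 kJ
ΔH = Σ(broken) − Σ(formed) = 6051 − 7300 = −1249 kJ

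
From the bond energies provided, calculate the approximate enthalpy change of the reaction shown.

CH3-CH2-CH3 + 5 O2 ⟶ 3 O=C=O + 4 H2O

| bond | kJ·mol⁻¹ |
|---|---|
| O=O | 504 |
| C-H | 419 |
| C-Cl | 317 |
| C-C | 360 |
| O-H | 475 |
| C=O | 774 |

Bonds broken (reactants):
  C-C: 2 × 360 = 720
  C-H: 8 × 419 = 3352
  O=O: 5 × 504 = 2520
  Σ(broken) = 6592 kJ
Bonds formed (products):
  C=O: 6 × 774 = 4644
  O-H: 8 × 475 = 3800
  Σ(formed) = 8444 kJ
ΔH = Σ(broken) − Σ(formed) = 6592 − 8444 = −1852 kJ

ΔH ≈ −1852 kJ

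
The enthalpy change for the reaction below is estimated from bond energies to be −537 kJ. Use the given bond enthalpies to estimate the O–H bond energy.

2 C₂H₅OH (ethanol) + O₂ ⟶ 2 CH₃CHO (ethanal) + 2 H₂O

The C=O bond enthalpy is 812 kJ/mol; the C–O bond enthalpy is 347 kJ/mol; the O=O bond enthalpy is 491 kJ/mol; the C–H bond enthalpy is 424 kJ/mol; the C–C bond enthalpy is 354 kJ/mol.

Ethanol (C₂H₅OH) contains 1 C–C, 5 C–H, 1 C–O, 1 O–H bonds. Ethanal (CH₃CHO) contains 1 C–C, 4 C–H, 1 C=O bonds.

D(O–H) ≈ 473 kJ/mol

Let D be the O–H bond energy.
Σ(broken) = 2×354 + 10×424 + 2×347 + 2×D + 1×491 = 6133 + 2D
Σ(formed) = 2×354 + 8×424 + 2×812 + 4×D = 5724 + 4D
ΔH = Σ(broken) − Σ(formed) = (6133 + 2D) − (5724 + 4D) = +409 − 2D
Setting this equal to −537 kJ gives 2D = 946, so D = 473 kJ/mol.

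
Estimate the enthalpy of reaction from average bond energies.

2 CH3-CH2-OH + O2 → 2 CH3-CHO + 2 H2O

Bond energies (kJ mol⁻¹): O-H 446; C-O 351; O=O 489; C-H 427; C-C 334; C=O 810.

ΔH ≈ −467 kJ

Bonds broken (reactants):
  C-C: 2 × 334 = 668
  C-H: 10 × 427 = 4270
  C-O: 2 × 351 = 702
  O-H: 2 × 446 = 892
  O=O: 1 × 489 = 489
  Σ(broken) = 7021 kJ
Bonds formed (products):
  C-C: 2 × 334 = 668
  C-H: 8 × 427 = 3416
  C=O: 2 × 810 = 1620
  O-H: 4 × 446 = 1784
  Σ(formed) = 7488 kJ
ΔH = Σ(broken) − Σ(formed) = 7021 − 7488 = −467 kJ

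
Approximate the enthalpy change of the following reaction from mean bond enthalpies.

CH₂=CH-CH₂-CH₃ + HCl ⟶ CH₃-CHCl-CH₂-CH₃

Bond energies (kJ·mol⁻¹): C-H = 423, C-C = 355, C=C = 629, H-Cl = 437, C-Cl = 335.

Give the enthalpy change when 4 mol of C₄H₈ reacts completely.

Bonds broken (reactants):
  C-C: 2 × 355 = 710
  C-H: 8 × 423 = 3384
  C=C: 1 × 629 = 629
  H-Cl: 1 × 437 = 437
  Σ(broken) = 5160 kJ
Bonds formed (products):
  C-C: 3 × 355 = 1065
  C-Cl: 1 × 335 = 335
  C-H: 9 × 423 = 3807
  Σ(formed) = 5207 kJ
ΔH = Σ(broken) − Σ(formed) = 5160 − 5207 = −47 kJ
For 4× the reaction as written: 4 × (−47) = −188 kJ

ΔH = −188 kJ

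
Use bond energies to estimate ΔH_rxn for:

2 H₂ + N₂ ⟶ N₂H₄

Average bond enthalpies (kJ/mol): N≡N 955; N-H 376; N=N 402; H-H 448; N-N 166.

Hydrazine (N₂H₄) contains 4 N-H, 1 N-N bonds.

ΔH ≈ +181 kJ

Bonds broken (reactants):
  H-H: 2 × 448 = 896
  N≡N: 1 × 955 = 955
  Σ(broken) = 1851 kJ
Bonds formed (products):
  N-H: 4 × 376 = 1504
  N-N: 1 × 166 = 166
  Σ(formed) = 1670 kJ
ΔH = Σ(broken) − Σ(formed) = 1851 − 1670 = +181 kJ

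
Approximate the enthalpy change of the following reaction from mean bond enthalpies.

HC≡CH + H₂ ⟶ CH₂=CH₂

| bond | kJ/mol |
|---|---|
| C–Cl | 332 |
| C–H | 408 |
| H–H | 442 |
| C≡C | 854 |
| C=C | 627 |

Bonds broken (reactants):
  C≡C: 1 × 854 = 854
  C–H: 2 × 408 = 816
  H–H: 1 × 442 = 442
  Σ(broken) = 2112 kJ
Bonds formed (products):
  C–H: 4 × 408 = 1632
  C=C: 1 × 627 = 627
  Σ(formed) = 2259 kJ
ΔH = Σ(broken) − Σ(formed) = 2112 − 2259 = −147 kJ

ΔH ≈ −147 kJ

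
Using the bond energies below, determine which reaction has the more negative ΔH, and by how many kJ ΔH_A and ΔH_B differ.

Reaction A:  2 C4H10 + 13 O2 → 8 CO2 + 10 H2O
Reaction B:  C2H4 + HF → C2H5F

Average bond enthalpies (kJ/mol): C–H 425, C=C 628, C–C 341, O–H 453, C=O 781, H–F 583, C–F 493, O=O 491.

Reaction A, by 4579 kJ

Reaction A:
  Bonds broken (reactants):
    C–C: 6 × 341 = 2046
    C–H: 20 × 425 = 8500
    O=O: 13 × 491 = 6383
    Σ(broken) = 16929 kJ
  Bonds formed (products):
    C=O: 16 × 781 = 12496
    O–H: 20 × 453 = 9060
    Σ(formed) = 21556 kJ
  ΔH_A = 16929 − 21556 = −4627 kJ
Reaction B:
  Bonds broken (reactants):
    C–H: 4 × 425 = 1700
    C=C: 1 × 628 = 628
    H–F: 1 × 583 = 583
    Σ(broken) = 2911 kJ
  Bonds formed (products):
    C–C: 1 × 341 = 341
    C–F: 1 × 493 = 493
    C–H: 5 × 425 = 2125
    Σ(formed) = 2959 kJ
  ΔH_B = 2911 − 2959 = −48 kJ
ΔH_A − ΔH_B = −4579 kJ, so reaction A has the more negative ΔH; |ΔH_A − ΔH_B| = 4579 kJ.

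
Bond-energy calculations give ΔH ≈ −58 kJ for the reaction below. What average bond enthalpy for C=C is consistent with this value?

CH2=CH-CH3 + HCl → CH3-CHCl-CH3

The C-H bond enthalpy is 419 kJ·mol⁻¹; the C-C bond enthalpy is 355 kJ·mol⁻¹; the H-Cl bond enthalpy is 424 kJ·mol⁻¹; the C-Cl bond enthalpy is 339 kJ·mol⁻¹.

D(C=C) ≈ 631 kJ/mol

Let D be the C=C bond energy.
Σ(broken) = 1×355 + 6×419 + 1×D + 1×424 = 3293 + D
Σ(formed) = 2×355 + 1×339 + 7×419 = 3982
ΔH = Σ(broken) − Σ(formed) = (3293 + D) − (3982) = −689 + D
Setting this equal to −58 kJ gives D = 631 kJ/mol.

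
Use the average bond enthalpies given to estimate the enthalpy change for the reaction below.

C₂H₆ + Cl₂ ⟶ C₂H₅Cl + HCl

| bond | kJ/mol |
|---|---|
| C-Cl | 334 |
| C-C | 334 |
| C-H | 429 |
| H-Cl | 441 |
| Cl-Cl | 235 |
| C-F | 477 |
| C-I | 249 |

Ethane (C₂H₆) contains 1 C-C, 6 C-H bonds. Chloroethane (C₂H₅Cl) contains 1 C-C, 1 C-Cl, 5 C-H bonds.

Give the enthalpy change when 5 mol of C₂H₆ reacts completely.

ΔH = −555 kJ

Bonds broken (reactants):
  C-C: 1 × 334 = 334
  C-H: 6 × 429 = 2574
  Cl-Cl: 1 × 235 = 235
  Σ(broken) = 3143 kJ
Bonds formed (products):
  C-C: 1 × 334 = 334
  C-Cl: 1 × 334 = 334
  C-H: 5 × 429 = 2145
  H-Cl: 1 × 441 = 441
  Σ(formed) = 3254 kJ
ΔH = Σ(broken) − Σ(formed) = 3143 − 3254 = −111 kJ
For 5× the reaction as written: 5 × (−111) = −555 kJ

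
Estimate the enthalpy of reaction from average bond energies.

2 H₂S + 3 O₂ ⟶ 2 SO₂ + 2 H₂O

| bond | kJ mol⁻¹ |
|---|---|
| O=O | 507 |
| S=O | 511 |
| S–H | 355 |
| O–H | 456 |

ΔH ≈ −927 kJ

Bonds broken (reactants):
  O=O: 3 × 507 = 1521
  S–H: 4 × 355 = 1420
  Σ(broken) = 2941 kJ
Bonds formed (products):
  O–H: 4 × 456 = 1824
  S=O: 4 × 511 = 2044
  Σ(formed) = 3868 kJ
ΔH = Σ(broken) − Σ(formed) = 2941 − 3868 = −927 kJ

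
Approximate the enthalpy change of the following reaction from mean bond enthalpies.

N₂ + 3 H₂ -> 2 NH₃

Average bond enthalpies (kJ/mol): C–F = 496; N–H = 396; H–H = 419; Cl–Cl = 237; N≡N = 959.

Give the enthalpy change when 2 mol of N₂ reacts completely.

ΔH = −320 kJ

Bonds broken (reactants):
  H–H: 3 × 419 = 1257
  N≡N: 1 × 959 = 959
  Σ(broken) = 2216 kJ
Bonds formed (products):
  N–H: 6 × 396 = 2376
  Σ(formed) = 2376 kJ
ΔH = Σ(broken) − Σ(formed) = 2216 − 2376 = −160 kJ
For 2× the reaction as written: 2 × (−160) = −320 kJ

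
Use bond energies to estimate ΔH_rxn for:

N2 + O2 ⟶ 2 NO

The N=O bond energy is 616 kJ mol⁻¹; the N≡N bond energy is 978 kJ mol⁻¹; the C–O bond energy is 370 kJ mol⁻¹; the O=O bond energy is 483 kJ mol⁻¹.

Bonds broken (reactants):
  N≡N: 1 × 978 = 978
  O=O: 1 × 483 = 483
  Σ(broken) = 1461 kJ
Bonds formed (products):
  N=O: 2 × 616 = 1232
  Σ(formed) = 1232 kJ
ΔH = Σ(broken) − Σ(formed) = 1461 − 1232 = +229 kJ

ΔH ≈ +229 kJ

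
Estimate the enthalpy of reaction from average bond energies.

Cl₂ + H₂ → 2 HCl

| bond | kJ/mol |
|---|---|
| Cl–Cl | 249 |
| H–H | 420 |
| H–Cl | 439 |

Bonds broken (reactants):
  Cl–Cl: 1 × 249 = 249
  H–H: 1 × 420 = 420
  Σ(broken) = 669 kJ
Bonds formed (products):
  H–Cl: 2 × 439 = 878
  Σ(formed) = 878 kJ
ΔH = Σ(broken) − Σ(formed) = 669 − 878 = −209 kJ

ΔH ≈ −209 kJ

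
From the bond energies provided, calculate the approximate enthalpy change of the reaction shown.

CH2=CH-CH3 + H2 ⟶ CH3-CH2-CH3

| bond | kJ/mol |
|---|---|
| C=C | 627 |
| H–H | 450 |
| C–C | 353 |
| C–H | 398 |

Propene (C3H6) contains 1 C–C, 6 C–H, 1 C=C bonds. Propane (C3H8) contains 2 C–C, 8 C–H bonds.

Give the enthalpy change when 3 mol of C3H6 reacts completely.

ΔH = −216 kJ

Bonds broken (reactants):
  C–C: 1 × 353 = 353
  C–H: 6 × 398 = 2388
  C=C: 1 × 627 = 627
  H–H: 1 × 450 = 450
  Σ(broken) = 3818 kJ
Bonds formed (products):
  C–C: 2 × 353 = 706
  C–H: 8 × 398 = 3184
  Σ(formed) = 3890 kJ
ΔH = Σ(broken) − Σ(formed) = 3818 − 3890 = −72 kJ
For 3× the reaction as written: 3 × (−72) = −216 kJ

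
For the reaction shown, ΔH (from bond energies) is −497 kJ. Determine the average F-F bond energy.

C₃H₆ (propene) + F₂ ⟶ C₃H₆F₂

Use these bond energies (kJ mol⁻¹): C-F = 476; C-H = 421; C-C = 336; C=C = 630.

Let D be the F-F bond energy.
Σ(broken) = 1×336 + 6×421 + 1×630 + 1×D = 3492 + D
Σ(formed) = 2×336 + 2×476 + 6×421 = 4150
ΔH = Σ(broken) − Σ(formed) = (3492 + D) − (4150) = −658 + D
Setting this equal to −497 kJ gives D = 161 kJ/mol.

D(F-F) ≈ 161 kJ/mol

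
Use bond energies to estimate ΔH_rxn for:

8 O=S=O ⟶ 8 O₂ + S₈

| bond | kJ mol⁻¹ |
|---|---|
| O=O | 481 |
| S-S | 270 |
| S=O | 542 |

ΔH ≈ +2664 kJ

Bonds broken (reactants):
  S=O: 16 × 542 = 8672
  Σ(broken) = 8672 kJ
Bonds formed (products):
  O=O: 8 × 481 = 3848
  S-S: 8 × 270 = 2160
  Σ(formed) = 6008 kJ
ΔH = Σ(broken) − Σ(formed) = 8672 − 6008 = +2664 kJ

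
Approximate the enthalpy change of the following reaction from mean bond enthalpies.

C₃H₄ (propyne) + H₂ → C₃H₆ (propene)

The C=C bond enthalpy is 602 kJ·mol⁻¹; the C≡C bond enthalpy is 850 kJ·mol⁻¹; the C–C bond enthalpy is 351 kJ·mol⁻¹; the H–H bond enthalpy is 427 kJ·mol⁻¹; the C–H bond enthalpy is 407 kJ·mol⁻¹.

Bonds broken (reactants):
  C≡C: 1 × 850 = 850
  C–C: 1 × 351 = 351
  C–H: 4 × 407 = 1628
  H–H: 1 × 427 = 427
  Σ(broken) = 3256 kJ
Bonds formed (products):
  C–C: 1 × 351 = 351
  C–H: 6 × 407 = 2442
  C=C: 1 × 602 = 602
  Σ(formed) = 3395 kJ
ΔH = Σ(broken) − Σ(formed) = 3256 − 3395 = −139 kJ

ΔH ≈ −139 kJ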